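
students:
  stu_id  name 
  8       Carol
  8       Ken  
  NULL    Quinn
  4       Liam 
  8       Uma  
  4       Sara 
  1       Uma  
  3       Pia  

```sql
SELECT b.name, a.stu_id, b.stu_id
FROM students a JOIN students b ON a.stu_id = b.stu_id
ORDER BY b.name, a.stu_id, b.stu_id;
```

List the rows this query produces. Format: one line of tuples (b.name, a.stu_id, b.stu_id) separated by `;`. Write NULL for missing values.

(Carol, 8, 8); (Carol, 8, 8); (Carol, 8, 8); (Ken, 8, 8); (Ken, 8, 8); (Ken, 8, 8); (Liam, 4, 4); (Liam, 4, 4); (Pia, 3, 3); (Sara, 4, 4); (Sara, 4, 4); (Uma, 1, 1); (Uma, 8, 8); (Uma, 8, 8); (Uma, 8, 8)

INNER JOIN keeps only pairs where the ON condition holds.
Matching on a.stu_id = b.stu_id. A NULL in a compared column never satisfies the condition.
- a row (stu_id=8): matches 3 b row(s) → 3 output row(s).
- a row (stu_id=8): matches 3 b row(s) → 3 output row(s).
- a row (stu_id=NULL): no match → dropped.
- a row (stu_id=4): matches 2 b row(s) → 2 output row(s).
- a row (stu_id=8): matches 3 b row(s) → 3 output row(s).
- a row (stu_id=4): matches 2 b row(s) → 2 output row(s).
- a row (stu_id=1): matches 1 b row(s) → 1 output row(s).
- a row (stu_id=3): matches 1 b row(s) → 1 output row(s).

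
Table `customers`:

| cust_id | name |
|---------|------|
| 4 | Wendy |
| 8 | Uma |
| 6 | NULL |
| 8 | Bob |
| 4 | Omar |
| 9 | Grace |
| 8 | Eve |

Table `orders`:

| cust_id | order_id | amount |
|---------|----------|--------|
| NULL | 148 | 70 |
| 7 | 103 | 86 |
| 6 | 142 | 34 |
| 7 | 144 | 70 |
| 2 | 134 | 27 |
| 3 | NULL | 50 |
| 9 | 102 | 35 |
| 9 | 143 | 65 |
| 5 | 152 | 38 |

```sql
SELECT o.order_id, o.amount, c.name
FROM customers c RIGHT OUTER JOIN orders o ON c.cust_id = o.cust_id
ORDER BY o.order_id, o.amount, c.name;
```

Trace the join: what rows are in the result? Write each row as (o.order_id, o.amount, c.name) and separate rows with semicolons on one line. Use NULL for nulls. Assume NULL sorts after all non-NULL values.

RIGHT JOIN keeps every row from `orders`; unmatched rows get NULL for `customers`'s columns.
Matching on c.cust_id = o.cust_id. A NULL in a compared column never satisfies the condition.
- c (cust_id=4) has no partner in o.
- c (cust_id=8) has no partner in o.
- c (cust_id=6) pairs with 1 row(s) of o.
- c (cust_id=8) has no partner in o.
- c (cust_id=4) has no partner in o.
- c (cust_id=9) pairs with 2 row(s) of o.
- c (cust_id=8) has no partner in o.
- plus 6 unmatched o row(s), each kept with NULL c columns.
After projecting and ordering:
o.order_id | o.amount | c.name
102 | 35 | Grace
103 | 86 | NULL
134 | 27 | NULL
142 | 34 | NULL
143 | 65 | Grace
144 | 70 | NULL
148 | 70 | NULL
152 | 38 | NULL
NULL | 50 | NULL

(102, 35, Grace); (103, 86, NULL); (134, 27, NULL); (142, 34, NULL); (143, 65, Grace); (144, 70, NULL); (148, 70, NULL); (152, 38, NULL); (NULL, 50, NULL)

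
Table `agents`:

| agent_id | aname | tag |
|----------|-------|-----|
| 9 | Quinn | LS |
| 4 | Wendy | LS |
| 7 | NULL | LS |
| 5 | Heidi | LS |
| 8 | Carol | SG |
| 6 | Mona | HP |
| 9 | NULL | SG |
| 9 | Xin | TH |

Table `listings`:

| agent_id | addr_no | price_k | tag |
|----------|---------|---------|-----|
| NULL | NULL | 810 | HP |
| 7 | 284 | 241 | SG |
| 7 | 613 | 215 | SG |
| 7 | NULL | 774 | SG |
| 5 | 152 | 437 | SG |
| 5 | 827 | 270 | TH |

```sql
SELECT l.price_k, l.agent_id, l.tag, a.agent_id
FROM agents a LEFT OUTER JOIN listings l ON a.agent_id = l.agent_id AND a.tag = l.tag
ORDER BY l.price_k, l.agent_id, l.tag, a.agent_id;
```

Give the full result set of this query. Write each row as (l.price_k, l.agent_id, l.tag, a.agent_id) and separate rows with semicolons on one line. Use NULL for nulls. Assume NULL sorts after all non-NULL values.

LEFT JOIN keeps every row from `agents`; unmatched rows get NULL for `listings`'s columns.
Matching on a.agent_id = l.agent_id AND a.tag = l.tag. A NULL in a compared column never satisfies the condition.
- agent_id=9, tag=LS: no l row matches, row kept with l columns NULL.
- agent_id=4, tag=LS: no l row matches, row kept with l columns NULL.
- agent_id=7, tag=LS: no l row matches, row kept with l columns NULL.
- agent_id=5, tag=LS: no l row matches, row kept with l columns NULL.
- agent_id=8, tag=SG: no l row matches, row kept with l columns NULL.
- agent_id=6, tag=HP: no l row matches, row kept with l columns NULL.
- agent_id=9, tag=SG: no l row matches, row kept with l columns NULL.
- agent_id=9, tag=TH: no l row matches, row kept with l columns NULL.
After projecting and ordering:
l.price_k | l.agent_id | l.tag | a.agent_id
NULL | NULL | NULL | 4
NULL | NULL | NULL | 5
NULL | NULL | NULL | 6
NULL | NULL | NULL | 7
NULL | NULL | NULL | 8
NULL | NULL | NULL | 9
NULL | NULL | NULL | 9
NULL | NULL | NULL | 9

(NULL, NULL, NULL, 4); (NULL, NULL, NULL, 5); (NULL, NULL, NULL, 6); (NULL, NULL, NULL, 7); (NULL, NULL, NULL, 8); (NULL, NULL, NULL, 9); (NULL, NULL, NULL, 9); (NULL, NULL, NULL, 9)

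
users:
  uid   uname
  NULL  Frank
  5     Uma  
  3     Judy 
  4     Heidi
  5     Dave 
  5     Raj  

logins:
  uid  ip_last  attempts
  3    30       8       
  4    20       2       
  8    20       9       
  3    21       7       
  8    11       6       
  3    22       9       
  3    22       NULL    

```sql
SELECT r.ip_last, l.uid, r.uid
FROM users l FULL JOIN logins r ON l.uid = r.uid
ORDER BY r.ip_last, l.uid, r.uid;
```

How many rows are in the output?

FULL OUTER JOIN keeps every row from both sides; unmatched rows get NULL for the other side's columns.
Matching on l.uid = r.uid. A NULL in a compared column never satisfies the condition.
- l[0] uid=NULL → no match; kept with NULLs on the r side.
- l[1] uid=5 → no match; kept with NULLs on the r side.
- l[2] uid=3 → 4 match(es) in r → 4 row(s).
- l[3] uid=4 → 1 match(es) in r → 1 row(s).
- l[4] uid=5 → no match; kept with NULLs on the r side.
- l[5] uid=5 → no match; kept with NULLs on the r side.
- plus 2 unmatched r row(s), each kept with NULL l columns.
Total: 5 matched + 6 padded = 11 rows.

11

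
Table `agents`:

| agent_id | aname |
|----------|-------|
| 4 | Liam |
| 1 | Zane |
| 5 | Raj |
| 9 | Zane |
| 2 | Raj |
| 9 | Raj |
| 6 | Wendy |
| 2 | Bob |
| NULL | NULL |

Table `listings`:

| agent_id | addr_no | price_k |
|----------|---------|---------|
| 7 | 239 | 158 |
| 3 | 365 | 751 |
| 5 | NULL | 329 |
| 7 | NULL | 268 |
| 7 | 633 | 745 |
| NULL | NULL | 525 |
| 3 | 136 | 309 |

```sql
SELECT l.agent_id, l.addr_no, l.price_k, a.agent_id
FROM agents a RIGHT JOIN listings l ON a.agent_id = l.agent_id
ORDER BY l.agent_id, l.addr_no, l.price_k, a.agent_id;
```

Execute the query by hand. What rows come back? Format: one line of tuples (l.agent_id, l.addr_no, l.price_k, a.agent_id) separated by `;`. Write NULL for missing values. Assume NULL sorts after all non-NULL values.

RIGHT JOIN keeps every row from `listings`; unmatched rows get NULL for `agents`'s columns.
Matching on a.agent_id = l.agent_id. A NULL in a compared column never satisfies the condition.
Matched pairs: 1; unmatched l rows kept: 6.

(3, 136, 309, NULL); (3, 365, 751, NULL); (5, NULL, 329, 5); (7, 239, 158, NULL); (7, 633, 745, NULL); (7, NULL, 268, NULL); (NULL, NULL, 525, NULL)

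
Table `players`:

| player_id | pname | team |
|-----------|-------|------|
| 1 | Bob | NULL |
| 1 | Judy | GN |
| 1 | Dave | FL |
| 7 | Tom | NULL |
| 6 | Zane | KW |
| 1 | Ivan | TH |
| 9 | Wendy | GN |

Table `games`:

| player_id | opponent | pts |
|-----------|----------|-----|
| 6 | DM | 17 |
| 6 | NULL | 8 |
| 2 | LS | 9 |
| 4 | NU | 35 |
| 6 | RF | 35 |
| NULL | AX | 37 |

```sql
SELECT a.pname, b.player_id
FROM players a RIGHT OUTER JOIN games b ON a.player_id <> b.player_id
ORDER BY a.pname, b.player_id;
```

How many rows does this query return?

33

RIGHT JOIN keeps every row from `games`; unmatched rows get NULL for `players`'s columns.
Matching on a.player_id <> b.player_id. A NULL in a compared column never satisfies the condition.
- a (player_id=1) pairs with 5 row(s) of b.
- a (player_id=1) pairs with 5 row(s) of b.
- a (player_id=1) pairs with 5 row(s) of b.
- a (player_id=7) pairs with 5 row(s) of b.
- a (player_id=6) pairs with 2 row(s) of b.
- a (player_id=1) pairs with 5 row(s) of b.
- a (player_id=9) pairs with 5 row(s) of b.
- 1 row(s) from b found no a partner → padded with NULL.
Total: 32 matched + 1 padded = 33 rows.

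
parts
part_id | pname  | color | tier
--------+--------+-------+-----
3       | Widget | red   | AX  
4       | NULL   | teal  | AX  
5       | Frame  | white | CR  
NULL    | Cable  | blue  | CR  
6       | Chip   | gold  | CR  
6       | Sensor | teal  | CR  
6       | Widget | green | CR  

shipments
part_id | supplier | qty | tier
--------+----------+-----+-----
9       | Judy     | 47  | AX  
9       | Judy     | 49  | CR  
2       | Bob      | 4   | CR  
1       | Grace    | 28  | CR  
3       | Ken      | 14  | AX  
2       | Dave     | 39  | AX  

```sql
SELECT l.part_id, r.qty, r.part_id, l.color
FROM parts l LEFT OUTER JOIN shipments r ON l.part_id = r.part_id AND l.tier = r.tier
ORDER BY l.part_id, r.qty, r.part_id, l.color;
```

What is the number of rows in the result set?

7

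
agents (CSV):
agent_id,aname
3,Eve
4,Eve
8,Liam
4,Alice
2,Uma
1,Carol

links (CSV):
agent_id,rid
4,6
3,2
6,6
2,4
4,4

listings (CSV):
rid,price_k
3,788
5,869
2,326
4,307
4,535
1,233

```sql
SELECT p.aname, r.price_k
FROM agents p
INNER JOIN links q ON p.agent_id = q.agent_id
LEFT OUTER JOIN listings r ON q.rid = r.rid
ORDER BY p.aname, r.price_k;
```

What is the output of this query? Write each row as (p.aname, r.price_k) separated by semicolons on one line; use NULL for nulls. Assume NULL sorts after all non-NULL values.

(Alice, 307); (Alice, 535); (Alice, NULL); (Eve, 307); (Eve, 326); (Eve, 535); (Eve, NULL); (Uma, 307); (Uma, 535)

Step 1 — p INNER JOIN q on agent_id → 6 row(s).
Then LEFT JOIN `listings r` on rid: each of those 6 rows is kept; rows whose q.rid has no match in r get NULL for r's columns.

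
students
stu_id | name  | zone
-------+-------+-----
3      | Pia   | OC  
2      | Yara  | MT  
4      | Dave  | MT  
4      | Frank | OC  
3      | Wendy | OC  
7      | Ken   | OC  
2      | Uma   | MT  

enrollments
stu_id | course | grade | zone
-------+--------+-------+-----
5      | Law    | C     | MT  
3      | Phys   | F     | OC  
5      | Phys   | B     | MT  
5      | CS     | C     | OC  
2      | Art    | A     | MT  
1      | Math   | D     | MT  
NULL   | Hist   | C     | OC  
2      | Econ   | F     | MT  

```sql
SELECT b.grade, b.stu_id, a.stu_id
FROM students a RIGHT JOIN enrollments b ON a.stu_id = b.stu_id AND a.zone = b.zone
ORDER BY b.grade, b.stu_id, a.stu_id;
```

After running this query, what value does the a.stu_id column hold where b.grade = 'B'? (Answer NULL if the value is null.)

NULL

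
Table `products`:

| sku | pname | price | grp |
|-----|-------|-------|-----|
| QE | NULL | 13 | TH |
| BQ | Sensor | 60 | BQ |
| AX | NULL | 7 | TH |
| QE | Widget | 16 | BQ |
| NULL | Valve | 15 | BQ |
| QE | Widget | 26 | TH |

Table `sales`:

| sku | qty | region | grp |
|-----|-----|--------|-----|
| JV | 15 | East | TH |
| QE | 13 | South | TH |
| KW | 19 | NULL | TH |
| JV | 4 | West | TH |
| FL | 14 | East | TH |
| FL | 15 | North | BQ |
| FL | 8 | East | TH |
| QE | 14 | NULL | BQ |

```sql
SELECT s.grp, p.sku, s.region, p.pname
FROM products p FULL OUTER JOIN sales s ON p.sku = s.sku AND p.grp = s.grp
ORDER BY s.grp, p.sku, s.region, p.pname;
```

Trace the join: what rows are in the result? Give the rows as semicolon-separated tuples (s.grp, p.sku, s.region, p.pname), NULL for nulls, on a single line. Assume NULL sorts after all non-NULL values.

(BQ, QE, NULL, Widget); (BQ, NULL, North, NULL); (TH, QE, South, Widget); (TH, QE, South, NULL); (TH, NULL, East, NULL); (TH, NULL, East, NULL); (TH, NULL, East, NULL); (TH, NULL, West, NULL); (TH, NULL, NULL, NULL); (NULL, AX, NULL, NULL); (NULL, BQ, NULL, Sensor); (NULL, NULL, NULL, Valve)

FULL OUTER JOIN keeps every row from both sides; unmatched rows get NULL for the other side's columns.
Matching on p.sku = s.sku AND p.grp = s.grp. A NULL in a compared column never satisfies the condition.
- p row (sku=QE, grp=TH): matches 1 s row(s) → 1 output row(s).
- p row (sku=BQ, grp=BQ): no match → kept, s columns NULL.
- p row (sku=AX, grp=TH): no match → kept, s columns NULL.
- p row (sku=QE, grp=BQ): matches 1 s row(s) → 1 output row(s).
- p row (sku=NULL, grp=BQ): no match → kept, s columns NULL.
- p row (sku=QE, grp=TH): matches 1 s row(s) → 1 output row(s).
- 6 row(s) from s found no p partner → padded with NULL.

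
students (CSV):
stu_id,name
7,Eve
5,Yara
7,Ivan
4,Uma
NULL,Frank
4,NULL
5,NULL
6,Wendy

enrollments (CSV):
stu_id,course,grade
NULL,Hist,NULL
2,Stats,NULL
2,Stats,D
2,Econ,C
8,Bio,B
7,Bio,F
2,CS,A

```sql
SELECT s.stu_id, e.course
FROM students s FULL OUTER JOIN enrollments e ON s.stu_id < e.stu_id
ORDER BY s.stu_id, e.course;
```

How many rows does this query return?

FULL OUTER JOIN keeps every row from both sides; unmatched rows get NULL for the other side's columns.
Matching on s.stu_id < e.stu_id. A NULL in a compared column never satisfies the condition.
- s (stu_id=7) pairs with 1 row(s) of e.
- s (stu_id=5) pairs with 2 row(s) of e.
- s (stu_id=7) pairs with 1 row(s) of e.
- s (stu_id=4) pairs with 2 row(s) of e.
- s (stu_id=NULL) has no partner → padded with NULL.
- s (stu_id=4) pairs with 2 row(s) of e.
- s (stu_id=5) pairs with 2 row(s) of e.
- s (stu_id=6) pairs with 2 row(s) of e.
- plus 5 unmatched e row(s), each kept with NULL s columns.
Total: 12 matched + 6 padded = 18 rows.

18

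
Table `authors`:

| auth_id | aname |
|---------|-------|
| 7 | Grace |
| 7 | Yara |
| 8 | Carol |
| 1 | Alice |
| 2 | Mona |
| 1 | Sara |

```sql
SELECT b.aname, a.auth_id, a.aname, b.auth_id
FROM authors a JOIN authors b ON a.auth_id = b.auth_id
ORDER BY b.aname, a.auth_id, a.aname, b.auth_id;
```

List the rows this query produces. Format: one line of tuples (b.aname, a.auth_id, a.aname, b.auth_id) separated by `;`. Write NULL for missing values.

INNER JOIN keeps only pairs where the ON condition holds.
Matching on a.auth_id = b.auth_id.
- a[0] auth_id=7 → 2 match(es) in b → 2 row(s).
- a[1] auth_id=7 → 2 match(es) in b → 2 row(s).
- a[2] auth_id=8 → 1 match(es) in b → 1 row(s).
- a[3] auth_id=1 → 2 match(es) in b → 2 row(s).
- a[4] auth_id=2 → 1 match(es) in b → 1 row(s).
- a[5] auth_id=1 → 2 match(es) in b → 2 row(s).
After projecting and ordering:
b.aname | a.auth_id | a.aname | b.auth_id
Alice | 1 | Alice | 1
Alice | 1 | Sara | 1
Carol | 8 | Carol | 8
Grace | 7 | Grace | 7
Grace | 7 | Yara | 7
Mona | 2 | Mona | 2
Sara | 1 | Alice | 1
Sara | 1 | Sara | 1
Yara | 7 | Grace | 7
Yara | 7 | Yara | 7

(Alice, 1, Alice, 1); (Alice, 1, Sara, 1); (Carol, 8, Carol, 8); (Grace, 7, Grace, 7); (Grace, 7, Yara, 7); (Mona, 2, Mona, 2); (Sara, 1, Alice, 1); (Sara, 1, Sara, 1); (Yara, 7, Grace, 7); (Yara, 7, Yara, 7)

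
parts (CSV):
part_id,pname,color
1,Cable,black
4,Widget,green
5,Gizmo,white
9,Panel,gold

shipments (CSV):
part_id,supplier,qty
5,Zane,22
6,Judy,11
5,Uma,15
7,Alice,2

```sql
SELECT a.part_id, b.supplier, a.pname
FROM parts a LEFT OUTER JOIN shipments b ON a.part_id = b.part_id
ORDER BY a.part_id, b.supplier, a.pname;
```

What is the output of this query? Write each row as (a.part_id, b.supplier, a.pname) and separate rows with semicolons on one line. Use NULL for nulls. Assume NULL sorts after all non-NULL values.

(1, NULL, Cable); (4, NULL, Widget); (5, Uma, Gizmo); (5, Zane, Gizmo); (9, NULL, Panel)

LEFT JOIN keeps every row from `parts`; unmatched rows get NULL for `shipments`'s columns.
Matching on a.part_id = b.part_id.
- a (part_id=1) has no partner → padded with NULL.
- a (part_id=4) has no partner → padded with NULL.
- a (part_id=5) pairs with 2 row(s) of b.
- a (part_id=9) has no partner → padded with NULL.
After projecting and ordering:
a.part_id | b.supplier | a.pname
1 | NULL | Cable
4 | NULL | Widget
5 | Uma | Gizmo
5 | Zane | Gizmo
9 | NULL | Panel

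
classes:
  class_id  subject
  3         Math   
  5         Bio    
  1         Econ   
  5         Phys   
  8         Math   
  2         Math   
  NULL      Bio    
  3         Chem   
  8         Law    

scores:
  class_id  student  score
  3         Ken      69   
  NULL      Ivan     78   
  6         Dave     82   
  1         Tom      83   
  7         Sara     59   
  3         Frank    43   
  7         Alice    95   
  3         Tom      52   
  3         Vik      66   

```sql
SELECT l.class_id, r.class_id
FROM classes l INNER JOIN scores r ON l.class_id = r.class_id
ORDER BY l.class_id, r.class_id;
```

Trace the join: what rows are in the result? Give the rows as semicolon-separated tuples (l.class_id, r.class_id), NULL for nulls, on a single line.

(1, 1); (3, 3); (3, 3); (3, 3); (3, 3); (3, 3); (3, 3); (3, 3); (3, 3)

INNER JOIN keeps only pairs where the ON condition holds.
Matching on l.class_id = r.class_id. A NULL in a compared column never satisfies the condition.
- l (class_id=3) pairs with 4 row(s) of r.
- l (class_id=5) has no partner → excluded.
- l (class_id=1) pairs with 1 row(s) of r.
- l (class_id=5) has no partner → excluded.
- l (class_id=8) has no partner → excluded.
- l (class_id=2) has no partner → excluded.
- l (class_id=NULL) has no partner → excluded.
- l (class_id=3) pairs with 4 row(s) of r.
- l (class_id=8) has no partner → excluded.
After projecting and ordering:
l.class_id | r.class_id
1 | 1
3 | 3
3 | 3
3 | 3
3 | 3
3 | 3
3 | 3
3 | 3
3 | 3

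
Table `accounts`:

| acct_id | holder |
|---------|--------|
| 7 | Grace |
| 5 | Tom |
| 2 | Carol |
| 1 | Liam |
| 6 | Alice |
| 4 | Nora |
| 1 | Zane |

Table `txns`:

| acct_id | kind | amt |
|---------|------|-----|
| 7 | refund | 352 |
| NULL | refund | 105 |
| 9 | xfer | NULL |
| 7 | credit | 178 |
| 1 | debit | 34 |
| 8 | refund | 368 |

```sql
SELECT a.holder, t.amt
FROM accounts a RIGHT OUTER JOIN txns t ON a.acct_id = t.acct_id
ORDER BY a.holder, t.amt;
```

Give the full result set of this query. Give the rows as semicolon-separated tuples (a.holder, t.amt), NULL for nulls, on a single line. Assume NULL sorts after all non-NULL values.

RIGHT JOIN keeps every row from `txns`; unmatched rows get NULL for `accounts`'s columns.
Matching on a.acct_id = t.acct_id. A NULL in a compared column never satisfies the condition.
Matched pairs: 4; unmatched t rows kept: 3.

(Grace, 178); (Grace, 352); (Liam, 34); (Zane, 34); (NULL, 105); (NULL, 368); (NULL, NULL)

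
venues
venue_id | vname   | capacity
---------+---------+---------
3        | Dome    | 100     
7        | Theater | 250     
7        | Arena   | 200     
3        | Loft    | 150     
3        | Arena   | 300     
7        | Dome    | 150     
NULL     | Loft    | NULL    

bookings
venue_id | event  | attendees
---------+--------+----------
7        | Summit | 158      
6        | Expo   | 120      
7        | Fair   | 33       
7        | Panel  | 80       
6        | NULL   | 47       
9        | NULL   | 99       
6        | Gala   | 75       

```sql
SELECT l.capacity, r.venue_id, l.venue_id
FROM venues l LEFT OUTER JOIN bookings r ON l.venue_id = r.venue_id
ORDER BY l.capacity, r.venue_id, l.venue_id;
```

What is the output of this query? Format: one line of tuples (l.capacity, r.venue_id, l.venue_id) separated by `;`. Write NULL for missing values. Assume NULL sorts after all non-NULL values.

(100, NULL, 3); (150, 7, 7); (150, 7, 7); (150, 7, 7); (150, NULL, 3); (200, 7, 7); (200, 7, 7); (200, 7, 7); (250, 7, 7); (250, 7, 7); (250, 7, 7); (300, NULL, 3); (NULL, NULL, NULL)

LEFT JOIN keeps every row from `venues`; unmatched rows get NULL for `bookings`'s columns.
Matching on l.venue_id = r.venue_id. A NULL in a compared column never satisfies the condition.
Matched pairs: 9; unmatched l rows kept: 4.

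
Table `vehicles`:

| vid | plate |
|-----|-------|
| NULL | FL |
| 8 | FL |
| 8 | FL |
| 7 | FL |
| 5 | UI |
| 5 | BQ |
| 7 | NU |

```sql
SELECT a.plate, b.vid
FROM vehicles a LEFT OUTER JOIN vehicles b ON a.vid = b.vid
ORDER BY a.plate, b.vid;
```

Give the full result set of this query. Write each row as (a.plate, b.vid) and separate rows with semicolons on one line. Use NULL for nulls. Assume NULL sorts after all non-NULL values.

(BQ, 5); (BQ, 5); (FL, 7); (FL, 7); (FL, 8); (FL, 8); (FL, 8); (FL, 8); (FL, NULL); (NU, 7); (NU, 7); (UI, 5); (UI, 5)

LEFT JOIN keeps every row from `vehicles a`; unmatched rows get NULL for `vehicles b`'s columns.
Matching on a.vid = b.vid. A NULL in a compared column never satisfies the condition.
Matched pairs: 12; unmatched a rows kept: 1.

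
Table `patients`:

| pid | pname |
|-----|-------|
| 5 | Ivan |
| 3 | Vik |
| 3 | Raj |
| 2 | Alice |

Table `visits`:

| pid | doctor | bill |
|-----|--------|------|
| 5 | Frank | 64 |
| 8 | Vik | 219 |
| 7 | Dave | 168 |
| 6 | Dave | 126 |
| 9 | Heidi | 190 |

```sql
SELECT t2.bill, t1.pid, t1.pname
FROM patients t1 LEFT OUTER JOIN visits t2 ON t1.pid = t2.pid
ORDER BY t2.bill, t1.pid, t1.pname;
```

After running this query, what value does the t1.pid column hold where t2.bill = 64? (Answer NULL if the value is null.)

5

LEFT JOIN keeps every row from `patients`; unmatched rows get NULL for `visits`'s columns.
Matching on t1.pid = t2.pid.
- t1 row (pid=5): matches 1 t2 row(s) → 1 output row(s).
- t1 row (pid=3): no match → kept, t2 columns NULL.
- t1 row (pid=3): no match → kept, t2 columns NULL.
- t1 row (pid=2): no match → kept, t2 columns NULL.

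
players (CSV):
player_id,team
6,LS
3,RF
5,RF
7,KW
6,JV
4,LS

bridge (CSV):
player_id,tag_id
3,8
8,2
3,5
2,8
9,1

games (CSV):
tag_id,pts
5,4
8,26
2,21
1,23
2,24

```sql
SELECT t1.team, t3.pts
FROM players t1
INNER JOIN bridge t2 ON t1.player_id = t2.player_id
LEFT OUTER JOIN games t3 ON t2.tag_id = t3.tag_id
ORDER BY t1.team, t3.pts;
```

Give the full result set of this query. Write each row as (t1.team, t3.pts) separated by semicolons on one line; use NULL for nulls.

(RF, 4); (RF, 26)

Step 1 — t1 INNER JOIN t2 on player_id → 2 row(s).
Then LEFT JOIN `games t3` on tag_id: each of those 2 rows is kept; rows whose t2.tag_id has no match in t3 get NULL for t3's columns.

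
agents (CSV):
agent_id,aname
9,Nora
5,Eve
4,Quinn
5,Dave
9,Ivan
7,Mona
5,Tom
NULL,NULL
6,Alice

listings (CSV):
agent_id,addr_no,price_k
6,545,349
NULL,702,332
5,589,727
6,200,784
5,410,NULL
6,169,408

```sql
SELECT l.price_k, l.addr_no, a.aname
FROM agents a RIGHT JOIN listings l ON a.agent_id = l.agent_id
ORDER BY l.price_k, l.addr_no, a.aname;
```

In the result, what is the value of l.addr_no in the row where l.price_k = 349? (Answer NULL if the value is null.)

RIGHT JOIN keeps every row from `listings`; unmatched rows get NULL for `agents`'s columns.
Matching on a.agent_id = l.agent_id. A NULL in a compared column never satisfies the condition.
- a (agent_id=9) has no partner in l.
- a (agent_id=5) pairs with 2 row(s) of l.
- a (agent_id=4) has no partner in l.
- a (agent_id=5) pairs with 2 row(s) of l.
- a (agent_id=9) has no partner in l.
- a (agent_id=7) has no partner in l.
- a (agent_id=5) pairs with 2 row(s) of l.
- a (agent_id=NULL) has no partner in l.
- a (agent_id=6) pairs with 3 row(s) of l.
- 1 row(s) from l found no a partner → padded with NULL.

545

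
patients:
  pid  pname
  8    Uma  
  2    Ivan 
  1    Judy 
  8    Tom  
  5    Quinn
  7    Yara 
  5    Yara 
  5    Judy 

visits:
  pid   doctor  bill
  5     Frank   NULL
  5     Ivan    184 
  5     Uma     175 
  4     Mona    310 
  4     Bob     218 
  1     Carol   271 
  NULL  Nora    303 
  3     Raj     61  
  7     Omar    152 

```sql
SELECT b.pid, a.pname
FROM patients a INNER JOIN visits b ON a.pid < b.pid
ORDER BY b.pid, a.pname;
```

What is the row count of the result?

17

INNER JOIN keeps only pairs where the ON condition holds.
Matching on a.pid < b.pid. A NULL in a compared column never satisfies the condition.
- a[0] pid=8 → no match; dropped.
- a[1] pid=2 → 7 match(es) in b → 7 row(s).
- a[2] pid=1 → 7 match(es) in b → 7 row(s).
- a[3] pid=8 → no match; dropped.
- a[4] pid=5 → 1 match(es) in b → 1 row(s).
- a[5] pid=7 → no match; dropped.
- a[6] pid=5 → 1 match(es) in b → 1 row(s).
- a[7] pid=5 → 1 match(es) in b → 1 row(s).
Total: 17 rows.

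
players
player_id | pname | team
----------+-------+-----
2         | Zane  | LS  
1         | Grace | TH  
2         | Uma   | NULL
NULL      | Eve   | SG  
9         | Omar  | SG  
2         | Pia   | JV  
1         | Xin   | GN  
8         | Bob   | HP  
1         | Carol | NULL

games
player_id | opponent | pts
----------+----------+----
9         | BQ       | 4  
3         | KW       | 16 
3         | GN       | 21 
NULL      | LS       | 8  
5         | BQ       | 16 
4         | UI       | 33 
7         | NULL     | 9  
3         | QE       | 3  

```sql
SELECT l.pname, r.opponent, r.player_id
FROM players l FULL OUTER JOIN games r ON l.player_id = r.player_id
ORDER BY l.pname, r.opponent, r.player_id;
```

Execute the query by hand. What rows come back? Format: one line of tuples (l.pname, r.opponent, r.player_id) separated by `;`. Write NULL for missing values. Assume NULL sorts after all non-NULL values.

(Bob, NULL, NULL); (Carol, NULL, NULL); (Eve, NULL, NULL); (Grace, NULL, NULL); (Omar, BQ, 9); (Pia, NULL, NULL); (Uma, NULL, NULL); (Xin, NULL, NULL); (Zane, NULL, NULL); (NULL, BQ, 5); (NULL, GN, 3); (NULL, KW, 3); (NULL, LS, NULL); (NULL, QE, 3); (NULL, UI, 4); (NULL, NULL, 7)

FULL OUTER JOIN keeps every row from both sides; unmatched rows get NULL for the other side's columns.
Matching on l.player_id = r.player_id. A NULL in a compared column never satisfies the condition.
- player_id=2: no r row matches, row kept with r columns NULL.
- player_id=1: no r row matches, row kept with r columns NULL.
- player_id=2: no r row matches, row kept with r columns NULL.
- player_id=NULL: no r row matches, row kept with r columns NULL.
- player_id=9: 1 matching r row(s), so 1 row(s) emitted.
- player_id=2: no r row matches, row kept with r columns NULL.
- player_id=1: no r row matches, row kept with r columns NULL.
- player_id=8: no r row matches, row kept with r columns NULL.
- player_id=1: no r row matches, row kept with r columns NULL.
- plus 7 unmatched r row(s), each kept with NULL l columns.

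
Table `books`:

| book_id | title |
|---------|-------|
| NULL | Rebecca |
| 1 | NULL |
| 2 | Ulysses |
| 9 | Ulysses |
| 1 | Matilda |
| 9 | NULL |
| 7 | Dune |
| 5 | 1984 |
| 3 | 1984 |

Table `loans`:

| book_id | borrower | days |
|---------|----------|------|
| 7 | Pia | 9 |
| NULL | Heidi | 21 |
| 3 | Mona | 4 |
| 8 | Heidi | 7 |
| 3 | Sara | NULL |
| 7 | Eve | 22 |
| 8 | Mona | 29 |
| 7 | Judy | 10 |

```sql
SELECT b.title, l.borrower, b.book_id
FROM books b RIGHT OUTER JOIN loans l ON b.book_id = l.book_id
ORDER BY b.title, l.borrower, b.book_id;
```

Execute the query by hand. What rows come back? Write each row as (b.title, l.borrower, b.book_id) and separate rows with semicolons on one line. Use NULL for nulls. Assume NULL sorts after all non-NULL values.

(1984, Mona, 3); (1984, Sara, 3); (Dune, Eve, 7); (Dune, Judy, 7); (Dune, Pia, 7); (NULL, Heidi, NULL); (NULL, Heidi, NULL); (NULL, Mona, NULL)

RIGHT JOIN keeps every row from `loans`; unmatched rows get NULL for `books`'s columns.
Matching on b.book_id = l.book_id. A NULL in a compared column never satisfies the condition.
- b row (book_id=NULL): no match.
- b row (book_id=1): no match.
- b row (book_id=2): no match.
- b row (book_id=9): no match.
- b row (book_id=1): no match.
- b row (book_id=9): no match.
- b row (book_id=7): matches 3 l row(s) → 3 output row(s).
- b row (book_id=5): no match.
- b row (book_id=3): matches 2 l row(s) → 2 output row(s).
- 3 row(s) from l found no b partner → padded with NULL.
After projecting and ordering:
b.title | l.borrower | b.book_id
1984 | Mona | 3
1984 | Sara | 3
Dune | Eve | 7
Dune | Judy | 7
Dune | Pia | 7
NULL | Heidi | NULL
NULL | Heidi | NULL
NULL | Mona | NULL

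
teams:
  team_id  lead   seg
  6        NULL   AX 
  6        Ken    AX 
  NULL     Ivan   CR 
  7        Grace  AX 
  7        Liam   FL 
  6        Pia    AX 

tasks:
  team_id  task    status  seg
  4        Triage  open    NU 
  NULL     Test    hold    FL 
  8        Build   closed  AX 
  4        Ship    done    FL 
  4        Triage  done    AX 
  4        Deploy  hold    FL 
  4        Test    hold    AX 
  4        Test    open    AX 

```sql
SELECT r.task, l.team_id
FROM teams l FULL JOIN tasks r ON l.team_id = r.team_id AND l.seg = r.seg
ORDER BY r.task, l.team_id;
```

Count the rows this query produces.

FULL OUTER JOIN keeps every row from both sides; unmatched rows get NULL for the other side's columns.
Matching on l.team_id = r.team_id AND l.seg = r.seg. A NULL in a compared column never satisfies the condition.
- team_id=6, seg=AX: no r row matches, row kept with r columns NULL.
- team_id=6, seg=AX: no r row matches, row kept with r columns NULL.
- team_id=NULL, seg=CR: no r row matches, row kept with r columns NULL.
- team_id=7, seg=AX: no r row matches, row kept with r columns NULL.
- team_id=7, seg=FL: no r row matches, row kept with r columns NULL.
- team_id=6, seg=AX: no r row matches, row kept with r columns NULL.
- plus 8 unmatched r row(s), each kept with NULL l columns.
Total: 0 matched + 14 padded = 14 rows.

14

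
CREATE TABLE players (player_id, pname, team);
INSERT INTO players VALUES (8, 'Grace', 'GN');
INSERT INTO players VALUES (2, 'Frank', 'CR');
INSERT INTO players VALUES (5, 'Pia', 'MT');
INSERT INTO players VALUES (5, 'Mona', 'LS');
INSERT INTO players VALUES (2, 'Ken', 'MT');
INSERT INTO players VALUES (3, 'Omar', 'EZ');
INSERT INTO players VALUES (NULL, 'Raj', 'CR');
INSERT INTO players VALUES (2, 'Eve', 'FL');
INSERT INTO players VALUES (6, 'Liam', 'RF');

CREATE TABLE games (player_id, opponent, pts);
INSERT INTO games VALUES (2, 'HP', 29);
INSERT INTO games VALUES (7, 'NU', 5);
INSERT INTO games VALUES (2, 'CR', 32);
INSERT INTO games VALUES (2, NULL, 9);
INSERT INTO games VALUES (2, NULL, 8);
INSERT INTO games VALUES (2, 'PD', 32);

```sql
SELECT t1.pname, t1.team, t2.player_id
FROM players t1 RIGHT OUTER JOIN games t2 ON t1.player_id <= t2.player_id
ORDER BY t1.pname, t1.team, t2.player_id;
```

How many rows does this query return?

22

RIGHT JOIN keeps every row from `games`; unmatched rows get NULL for `players`'s columns.
Matching on t1.player_id <= t2.player_id. A NULL in a compared column never satisfies the condition.
Matched pairs: 22; unmatched t2 rows kept: 0.
Total: 22 rows.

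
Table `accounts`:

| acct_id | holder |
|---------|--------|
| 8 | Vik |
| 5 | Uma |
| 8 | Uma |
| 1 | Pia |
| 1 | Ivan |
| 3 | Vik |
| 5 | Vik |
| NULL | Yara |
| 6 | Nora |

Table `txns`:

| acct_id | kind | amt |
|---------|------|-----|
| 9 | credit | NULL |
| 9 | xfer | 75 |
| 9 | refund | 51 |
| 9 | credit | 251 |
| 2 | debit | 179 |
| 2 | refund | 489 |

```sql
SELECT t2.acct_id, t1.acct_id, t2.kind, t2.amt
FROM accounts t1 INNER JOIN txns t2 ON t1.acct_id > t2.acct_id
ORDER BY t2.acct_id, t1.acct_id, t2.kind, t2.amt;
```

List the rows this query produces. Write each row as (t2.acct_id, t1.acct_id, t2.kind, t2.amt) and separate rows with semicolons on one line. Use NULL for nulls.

(2, 3, debit, 179); (2, 3, refund, 489); (2, 5, debit, 179); (2, 5, debit, 179); (2, 5, refund, 489); (2, 5, refund, 489); (2, 6, debit, 179); (2, 6, refund, 489); (2, 8, debit, 179); (2, 8, debit, 179); (2, 8, refund, 489); (2, 8, refund, 489)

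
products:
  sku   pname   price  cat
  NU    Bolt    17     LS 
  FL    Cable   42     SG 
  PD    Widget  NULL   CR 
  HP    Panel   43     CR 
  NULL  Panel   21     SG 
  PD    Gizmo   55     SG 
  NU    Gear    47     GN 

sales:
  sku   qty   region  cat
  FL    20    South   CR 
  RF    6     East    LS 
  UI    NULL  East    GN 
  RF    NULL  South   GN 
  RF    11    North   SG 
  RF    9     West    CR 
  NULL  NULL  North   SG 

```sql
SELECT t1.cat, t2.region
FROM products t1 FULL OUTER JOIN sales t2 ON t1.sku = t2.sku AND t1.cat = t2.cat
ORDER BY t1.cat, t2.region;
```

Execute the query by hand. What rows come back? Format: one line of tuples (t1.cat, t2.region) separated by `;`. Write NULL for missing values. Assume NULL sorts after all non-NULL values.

(CR, NULL); (CR, NULL); (GN, NULL); (LS, NULL); (SG, NULL); (SG, NULL); (SG, NULL); (NULL, East); (NULL, East); (NULL, North); (NULL, North); (NULL, South); (NULL, South); (NULL, West)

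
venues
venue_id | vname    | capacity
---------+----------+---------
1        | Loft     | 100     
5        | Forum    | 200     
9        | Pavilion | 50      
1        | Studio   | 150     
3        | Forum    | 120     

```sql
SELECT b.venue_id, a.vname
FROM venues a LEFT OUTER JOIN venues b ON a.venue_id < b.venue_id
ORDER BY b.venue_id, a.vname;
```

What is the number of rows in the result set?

10

LEFT JOIN keeps every row from `venues a`; unmatched rows get NULL for `venues b`'s columns.
Matching on a.venue_id < b.venue_id.
- a (venue_id=1) pairs with 3 row(s) of b.
- a (venue_id=5) pairs with 1 row(s) of b.
- a (venue_id=9) has no partner → padded with NULL.
- a (venue_id=1) pairs with 3 row(s) of b.
- a (venue_id=3) pairs with 2 row(s) of b.
Total: 9 matched + 1 padded = 10 rows.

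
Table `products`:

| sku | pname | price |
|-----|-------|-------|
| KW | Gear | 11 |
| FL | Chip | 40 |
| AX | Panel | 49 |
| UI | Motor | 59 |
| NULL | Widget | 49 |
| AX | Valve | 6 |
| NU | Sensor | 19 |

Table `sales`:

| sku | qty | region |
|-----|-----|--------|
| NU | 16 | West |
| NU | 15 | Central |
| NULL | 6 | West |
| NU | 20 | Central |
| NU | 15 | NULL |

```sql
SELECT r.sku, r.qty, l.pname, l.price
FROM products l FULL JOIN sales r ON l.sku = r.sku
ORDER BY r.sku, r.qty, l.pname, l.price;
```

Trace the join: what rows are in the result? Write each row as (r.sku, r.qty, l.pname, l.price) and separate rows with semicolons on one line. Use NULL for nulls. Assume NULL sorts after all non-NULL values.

(NU, 15, Sensor, 19); (NU, 15, Sensor, 19); (NU, 16, Sensor, 19); (NU, 20, Sensor, 19); (NULL, 6, NULL, NULL); (NULL, NULL, Chip, 40); (NULL, NULL, Gear, 11); (NULL, NULL, Motor, 59); (NULL, NULL, Panel, 49); (NULL, NULL, Valve, 6); (NULL, NULL, Widget, 49)

FULL OUTER JOIN keeps every row from both sides; unmatched rows get NULL for the other side's columns.
Matching on l.sku = r.sku. A NULL in a compared column never satisfies the condition.
- l (sku=KW) has no partner → padded with NULL.
- l (sku=FL) has no partner → padded with NULL.
- l (sku=AX) has no partner → padded with NULL.
- l (sku=UI) has no partner → padded with NULL.
- l (sku=NULL) has no partner → padded with NULL.
- l (sku=AX) has no partner → padded with NULL.
- l (sku=NU) pairs with 4 row(s) of r.
- 1 r row(s) had no l match → kept, l columns NULL.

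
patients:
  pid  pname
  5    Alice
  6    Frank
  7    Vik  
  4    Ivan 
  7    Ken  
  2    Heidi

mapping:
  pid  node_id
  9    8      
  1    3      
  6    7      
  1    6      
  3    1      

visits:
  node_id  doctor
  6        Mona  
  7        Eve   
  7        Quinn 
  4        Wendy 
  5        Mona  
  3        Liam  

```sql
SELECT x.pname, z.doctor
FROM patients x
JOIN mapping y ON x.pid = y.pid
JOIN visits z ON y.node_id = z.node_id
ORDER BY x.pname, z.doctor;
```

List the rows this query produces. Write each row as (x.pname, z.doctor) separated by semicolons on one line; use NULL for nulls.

(Frank, Eve); (Frank, Quinn)

Step 1 — x INNER JOIN y on pid → 1 row(s).
Then INNER JOIN `visits z` on node_id: keep only rows whose y.node_id appears in z.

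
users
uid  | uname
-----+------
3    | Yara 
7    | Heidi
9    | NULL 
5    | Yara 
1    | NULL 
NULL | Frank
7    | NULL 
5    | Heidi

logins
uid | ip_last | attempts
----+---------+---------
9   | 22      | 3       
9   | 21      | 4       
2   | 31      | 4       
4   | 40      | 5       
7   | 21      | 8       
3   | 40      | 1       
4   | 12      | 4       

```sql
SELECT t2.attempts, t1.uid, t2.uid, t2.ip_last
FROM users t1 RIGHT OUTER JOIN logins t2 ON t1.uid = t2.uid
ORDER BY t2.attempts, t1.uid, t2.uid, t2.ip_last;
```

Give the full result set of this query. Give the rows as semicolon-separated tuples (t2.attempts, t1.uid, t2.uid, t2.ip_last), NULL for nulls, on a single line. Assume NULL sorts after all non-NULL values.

(1, 3, 3, 40); (3, 9, 9, 22); (4, 9, 9, 21); (4, NULL, 2, 31); (4, NULL, 4, 12); (5, NULL, 4, 40); (8, 7, 7, 21); (8, 7, 7, 21)

RIGHT JOIN keeps every row from `logins`; unmatched rows get NULL for `users`'s columns.
Matching on t1.uid = t2.uid. A NULL in a compared column never satisfies the condition.
- uid=3: 1 matching t2 row(s), so 1 row(s) emitted.
- uid=7: 1 matching t2 row(s), so 1 row(s) emitted.
- uid=9: 2 matching t2 row(s), so 2 row(s) emitted.
- uid=5: no matching t2 row.
- uid=1: no matching t2 row.
- uid=NULL: no matching t2 row.
- uid=7: 1 matching t2 row(s), so 1 row(s) emitted.
- uid=5: no matching t2 row.
- plus 3 unmatched t2 row(s), each kept with NULL t1 columns.
After projecting and ordering:
t2.attempts | t1.uid | t2.uid | t2.ip_last
1 | 3 | 3 | 40
3 | 9 | 9 | 22
4 | 9 | 9 | 21
4 | NULL | 2 | 31
4 | NULL | 4 | 12
5 | NULL | 4 | 40
8 | 7 | 7 | 21
8 | 7 | 7 | 21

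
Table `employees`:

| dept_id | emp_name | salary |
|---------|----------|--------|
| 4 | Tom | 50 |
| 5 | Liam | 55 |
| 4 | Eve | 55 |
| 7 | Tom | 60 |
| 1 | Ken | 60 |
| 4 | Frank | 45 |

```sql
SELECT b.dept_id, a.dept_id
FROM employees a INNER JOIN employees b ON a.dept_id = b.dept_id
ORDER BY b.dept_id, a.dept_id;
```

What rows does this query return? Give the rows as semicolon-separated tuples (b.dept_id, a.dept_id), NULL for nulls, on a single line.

(1, 1); (4, 4); (4, 4); (4, 4); (4, 4); (4, 4); (4, 4); (4, 4); (4, 4); (4, 4); (5, 5); (7, 7)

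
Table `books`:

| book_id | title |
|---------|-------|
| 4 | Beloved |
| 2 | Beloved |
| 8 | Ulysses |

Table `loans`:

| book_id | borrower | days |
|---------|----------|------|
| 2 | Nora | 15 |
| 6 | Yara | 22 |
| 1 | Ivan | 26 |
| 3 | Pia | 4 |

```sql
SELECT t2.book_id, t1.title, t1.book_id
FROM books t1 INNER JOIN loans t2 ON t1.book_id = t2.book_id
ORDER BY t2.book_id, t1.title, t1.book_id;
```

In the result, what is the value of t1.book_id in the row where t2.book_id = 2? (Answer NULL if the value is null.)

2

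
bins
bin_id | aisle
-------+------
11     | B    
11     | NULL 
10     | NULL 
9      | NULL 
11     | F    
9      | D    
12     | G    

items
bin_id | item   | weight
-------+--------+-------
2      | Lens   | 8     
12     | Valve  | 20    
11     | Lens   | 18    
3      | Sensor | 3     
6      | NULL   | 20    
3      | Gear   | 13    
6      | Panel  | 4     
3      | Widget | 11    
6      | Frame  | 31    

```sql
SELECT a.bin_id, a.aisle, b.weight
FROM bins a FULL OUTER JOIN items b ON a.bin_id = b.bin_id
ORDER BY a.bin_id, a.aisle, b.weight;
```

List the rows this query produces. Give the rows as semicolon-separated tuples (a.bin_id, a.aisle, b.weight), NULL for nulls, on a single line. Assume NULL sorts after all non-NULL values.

(9, D, NULL); (9, NULL, NULL); (10, NULL, NULL); (11, B, 18); (11, F, 18); (11, NULL, 18); (12, G, 20); (NULL, NULL, 3); (NULL, NULL, 4); (NULL, NULL, 8); (NULL, NULL, 11); (NULL, NULL, 13); (NULL, NULL, 20); (NULL, NULL, 31)

FULL OUTER JOIN keeps every row from both sides; unmatched rows get NULL for the other side's columns.
Matching on a.bin_id = b.bin_id.
- a[0] bin_id=11 → 1 match(es) in b → 1 row(s).
- a[1] bin_id=11 → 1 match(es) in b → 1 row(s).
- a[2] bin_id=10 → no match; kept with NULLs on the b side.
- a[3] bin_id=9 → no match; kept with NULLs on the b side.
- a[4] bin_id=11 → 1 match(es) in b → 1 row(s).
- a[5] bin_id=9 → no match; kept with NULLs on the b side.
- a[6] bin_id=12 → 1 match(es) in b → 1 row(s).
- plus 7 unmatched b row(s), each kept with NULL a columns.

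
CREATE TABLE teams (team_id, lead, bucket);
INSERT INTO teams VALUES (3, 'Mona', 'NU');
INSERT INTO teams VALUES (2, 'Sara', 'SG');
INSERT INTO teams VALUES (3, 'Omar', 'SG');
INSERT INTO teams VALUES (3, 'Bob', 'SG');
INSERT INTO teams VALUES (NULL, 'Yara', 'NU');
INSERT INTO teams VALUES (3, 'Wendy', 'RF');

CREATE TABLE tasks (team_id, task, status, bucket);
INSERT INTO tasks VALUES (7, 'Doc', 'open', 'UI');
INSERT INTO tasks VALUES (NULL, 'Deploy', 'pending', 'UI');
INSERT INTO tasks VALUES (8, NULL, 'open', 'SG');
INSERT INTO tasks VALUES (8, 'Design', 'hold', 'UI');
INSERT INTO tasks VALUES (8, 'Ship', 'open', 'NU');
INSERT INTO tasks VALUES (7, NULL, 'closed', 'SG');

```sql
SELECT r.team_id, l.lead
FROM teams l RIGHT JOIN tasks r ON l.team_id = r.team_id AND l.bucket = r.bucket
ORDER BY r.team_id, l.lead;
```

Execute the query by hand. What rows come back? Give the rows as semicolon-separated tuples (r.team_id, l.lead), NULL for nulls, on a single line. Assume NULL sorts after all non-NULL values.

RIGHT JOIN keeps every row from `tasks`; unmatched rows get NULL for `teams`'s columns.
Matching on l.team_id = r.team_id AND l.bucket = r.bucket. A NULL in a compared column never satisfies the condition.
- l row (team_id=3, bucket=NU): no match.
- l row (team_id=2, bucket=SG): no match.
- l row (team_id=3, bucket=SG): no match.
- l row (team_id=3, bucket=SG): no match.
- l row (team_id=NULL, bucket=NU): no match.
- l row (team_id=3, bucket=RF): no match.
- 6 row(s) from r found no l partner → padded with NULL.
After projecting and ordering:
r.team_id | l.lead
7 | NULL
7 | NULL
8 | NULL
8 | NULL
8 | NULL
NULL | NULL

(7, NULL); (7, NULL); (8, NULL); (8, NULL); (8, NULL); (NULL, NULL)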